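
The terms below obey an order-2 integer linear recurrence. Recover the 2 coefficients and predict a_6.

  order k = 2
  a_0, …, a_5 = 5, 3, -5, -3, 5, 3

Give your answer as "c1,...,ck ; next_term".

0,-1 ; -5

  a_2 = 0·3 + -1·5 = -5
  a_3 = 0·-5 + -1·3 = -3
  a_4 = 0·-3 + -1·-5 = 5
  a_5 = 0·5 + -1·-3 = 3
  a_6 = 0·3 + -1·5 = -5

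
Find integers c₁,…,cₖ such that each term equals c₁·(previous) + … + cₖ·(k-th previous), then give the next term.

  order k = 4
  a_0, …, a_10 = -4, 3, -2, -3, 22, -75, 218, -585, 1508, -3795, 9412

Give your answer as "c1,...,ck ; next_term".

-3,0,3,-1 ; -23127

  a_4 = -3·-3 + 0·-2 + 3·3 + -1·-4 = 22
  a_5 = -3·22 + 0·-3 + 3·-2 + -1·3 = -75
  a_6 = -3·-75 + 0·22 + 3·-3 + -1·-2 = 218
  a_7 = -3·218 + 0·-75 + 3·22 + -1·-3 = -585
  a_8 = -3·-585 + 0·218 + 3·-75 + -1·22 = 1508
  a_9 = -3·1508 + 0·-585 + 3·218 + -1·-75 = -3795
  a_10 = -3·-3795 + 0·1508 + 3·-585 + -1·218 = 9412
  a_11 = -3·9412 + 0·-3795 + 3·1508 + -1·-585 = -23127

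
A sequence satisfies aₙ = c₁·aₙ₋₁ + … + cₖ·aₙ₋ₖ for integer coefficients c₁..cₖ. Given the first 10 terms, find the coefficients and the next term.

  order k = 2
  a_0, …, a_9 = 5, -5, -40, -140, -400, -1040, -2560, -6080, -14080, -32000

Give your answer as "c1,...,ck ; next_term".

  a_2 = 4·-5 + -4·5 = -40
  a_3 = 4·-40 + -4·-5 = -140
  a_4 = 4·-140 + -4·-40 = -400
  a_5 = 4·-400 + -4·-140 = -1040
  a_6 = 4·-1040 + -4·-400 = -2560
  a_7 = 4·-2560 + -4·-1040 = -6080
  a_8 = 4·-6080 + -4·-2560 = -14080
  a_9 = 4·-14080 + -4·-6080 = -32000
  a_10 = 4·-32000 + -4·-14080 = -71680

4,-4 ; -71680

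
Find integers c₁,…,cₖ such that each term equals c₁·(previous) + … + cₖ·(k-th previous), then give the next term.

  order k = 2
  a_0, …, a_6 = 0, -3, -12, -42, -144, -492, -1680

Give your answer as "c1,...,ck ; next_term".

  a_2 = 4·-3 + -2·0 = -12
  a_3 = 4·-12 + -2·-3 = -42
  a_4 = 4·-42 + -2·-12 = -144
  a_5 = 4·-144 + -2·-42 = -492
  a_6 = 4·-492 + -2·-144 = -1680
  a_7 = 4·-1680 + -2·-492 = -5736

4,-2 ; -5736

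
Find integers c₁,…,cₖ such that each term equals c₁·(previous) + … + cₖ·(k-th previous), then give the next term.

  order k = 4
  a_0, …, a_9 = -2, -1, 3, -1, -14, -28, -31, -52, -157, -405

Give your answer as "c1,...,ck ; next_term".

  a_4 = 2·-1 + -1·3 + 1·-1 + 4·-2 = -14
  a_5 = 2·-14 + -1·-1 + 1·3 + 4·-1 = -28
  a_6 = 2·-28 + -1·-14 + 1·-1 + 4·3 = -31
  a_7 = 2·-31 + -1·-28 + 1·-14 + 4·-1 = -52
  a_8 = 2·-52 + -1·-31 + 1·-28 + 4·-14 = -157
  a_9 = 2·-157 + -1·-52 + 1·-31 + 4·-28 = -405
  a_10 = 2·-405 + -1·-157 + 1·-52 + 4·-31 = -829

2,-1,1,4 ; -829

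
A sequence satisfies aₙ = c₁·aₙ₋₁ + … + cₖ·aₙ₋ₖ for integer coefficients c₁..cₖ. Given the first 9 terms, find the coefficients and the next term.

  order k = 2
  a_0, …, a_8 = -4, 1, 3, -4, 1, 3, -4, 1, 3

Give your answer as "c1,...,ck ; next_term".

-1,-1 ; -4

  a_2 = -1·1 + -1·-4 = 3
  a_3 = -1·3 + -1·1 = -4
  a_4 = -1·-4 + -1·3 = 1
  a_5 = -1·1 + -1·-4 = 3
  a_6 = -1·3 + -1·1 = -4
  a_7 = -1·-4 + -1·3 = 1
  a_8 = -1·1 + -1·-4 = 3
  a_9 = -1·3 + -1·1 = -4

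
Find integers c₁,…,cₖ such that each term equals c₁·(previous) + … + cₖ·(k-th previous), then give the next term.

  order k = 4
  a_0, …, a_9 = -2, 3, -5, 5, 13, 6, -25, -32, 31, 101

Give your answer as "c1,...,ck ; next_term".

  a_4 = 1·5 + -2·-5 + 0·3 + 1·-2 = 13
  a_5 = 1·13 + -2·5 + 0·-5 + 1·3 = 6
  a_6 = 1·6 + -2·13 + 0·5 + 1·-5 = -25
  a_7 = 1·-25 + -2·6 + 0·13 + 1·5 = -32
  a_8 = 1·-32 + -2·-25 + 0·6 + 1·13 = 31
  a_9 = 1·31 + -2·-32 + 0·-25 + 1·6 = 101
  a_10 = 1·101 + -2·31 + 0·-32 + 1·-25 = 14

1,-2,0,1 ; 14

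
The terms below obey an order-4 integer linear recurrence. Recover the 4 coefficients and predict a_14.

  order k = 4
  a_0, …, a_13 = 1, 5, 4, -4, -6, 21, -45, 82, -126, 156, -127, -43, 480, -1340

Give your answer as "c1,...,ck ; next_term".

  a_4 = -3·-4 + -3·4 + -1·5 + -1·1 = -6
  a_5 = -3·-6 + -3·-4 + -1·4 + -1·5 = 21
  a_6 = -3·21 + -3·-6 + -1·-4 + -1·4 = -45
  a_7 = -3·-45 + -3·21 + -1·-6 + -1·-4 = 82
  a_8 = -3·82 + -3·-45 + -1·21 + -1·-6 = -126
  a_9 = -3·-126 + -3·82 + -1·-45 + -1·21 = 156
  a_10 = -3·156 + -3·-126 + -1·82 + -1·-45 = -127
  a_11 = -3·-127 + -3·156 + -1·-126 + -1·82 = -43
  a_12 = -3·-43 + -3·-127 + -1·156 + -1·-126 = 480
  a_13 = -3·480 + -3·-43 + -1·-127 + -1·156 = -1340
  a_14 = -3·-1340 + -3·480 + -1·-43 + -1·-127 = 2750

-3,-3,-1,-1 ; 2750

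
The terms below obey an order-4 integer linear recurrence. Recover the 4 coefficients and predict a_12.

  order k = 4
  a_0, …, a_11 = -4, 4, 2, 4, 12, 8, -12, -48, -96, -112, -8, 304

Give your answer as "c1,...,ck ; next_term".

2,-2,0,-2 ; 816

  a_4 = 2·4 + -2·2 + 0·4 + -2·-4 = 12
  a_5 = 2·12 + -2·4 + 0·2 + -2·4 = 8
  a_6 = 2·8 + -2·12 + 0·4 + -2·2 = -12
  a_7 = 2·-12 + -2·8 + 0·12 + -2·4 = -48
  a_8 = 2·-48 + -2·-12 + 0·8 + -2·12 = -96
  a_9 = 2·-96 + -2·-48 + 0·-12 + -2·8 = -112
  a_10 = 2·-112 + -2·-96 + 0·-48 + -2·-12 = -8
  a_11 = 2·-8 + -2·-112 + 0·-96 + -2·-48 = 304
  a_12 = 2·304 + -2·-8 + 0·-112 + -2·-96 = 816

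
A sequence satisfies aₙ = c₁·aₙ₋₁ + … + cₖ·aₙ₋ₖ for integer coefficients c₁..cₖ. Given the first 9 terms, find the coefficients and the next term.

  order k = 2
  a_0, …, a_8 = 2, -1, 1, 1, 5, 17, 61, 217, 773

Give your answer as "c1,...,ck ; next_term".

  a_2 = 3·-1 + 2·2 = 1
  a_3 = 3·1 + 2·-1 = 1
  a_4 = 3·1 + 2·1 = 5
  a_5 = 3·5 + 2·1 = 17
  a_6 = 3·17 + 2·5 = 61
  a_7 = 3·61 + 2·17 = 217
  a_8 = 3·217 + 2·61 = 773
  a_9 = 3·773 + 2·217 = 2753

3,2 ; 2753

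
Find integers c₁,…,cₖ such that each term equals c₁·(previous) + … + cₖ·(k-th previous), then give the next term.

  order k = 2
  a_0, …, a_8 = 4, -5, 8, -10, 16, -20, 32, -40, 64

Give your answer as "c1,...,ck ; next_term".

  a_2 = 0·-5 + 2·4 = 8
  a_3 = 0·8 + 2·-5 = -10
  a_4 = 0·-10 + 2·8 = 16
  a_5 = 0·16 + 2·-10 = -20
  a_6 = 0·-20 + 2·16 = 32
  a_7 = 0·32 + 2·-20 = -40
  a_8 = 0·-40 + 2·32 = 64
  a_9 = 0·64 + 2·-40 = -80

0,2 ; -80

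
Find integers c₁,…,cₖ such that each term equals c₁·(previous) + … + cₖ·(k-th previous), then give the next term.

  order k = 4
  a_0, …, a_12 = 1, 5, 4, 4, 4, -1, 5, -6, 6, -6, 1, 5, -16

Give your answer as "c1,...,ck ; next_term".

-1,1,1,-1 ; 28

  a_4 = -1·4 + 1·4 + 1·5 + -1·1 = 4
  a_5 = -1·4 + 1·4 + 1·4 + -1·5 = -1
  a_6 = -1·-1 + 1·4 + 1·4 + -1·4 = 5
  a_7 = -1·5 + 1·-1 + 1·4 + -1·4 = -6
  a_8 = -1·-6 + 1·5 + 1·-1 + -1·4 = 6
  a_9 = -1·6 + 1·-6 + 1·5 + -1·-1 = -6
  a_10 = -1·-6 + 1·6 + 1·-6 + -1·5 = 1
  a_11 = -1·1 + 1·-6 + 1·6 + -1·-6 = 5
  a_12 = -1·5 + 1·1 + 1·-6 + -1·6 = -16
  a_13 = -1·-16 + 1·5 + 1·1 + -1·-6 = 28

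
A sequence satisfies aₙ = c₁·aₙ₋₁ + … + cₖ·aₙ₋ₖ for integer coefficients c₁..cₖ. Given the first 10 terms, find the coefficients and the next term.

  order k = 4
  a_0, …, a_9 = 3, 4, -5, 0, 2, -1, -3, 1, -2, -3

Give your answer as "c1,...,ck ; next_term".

0,1,1,1 ; -4

  a_4 = 0·0 + 1·-5 + 1·4 + 1·3 = 2
  a_5 = 0·2 + 1·0 + 1·-5 + 1·4 = -1
  a_6 = 0·-1 + 1·2 + 1·0 + 1·-5 = -3
  a_7 = 0·-3 + 1·-1 + 1·2 + 1·0 = 1
  a_8 = 0·1 + 1·-3 + 1·-1 + 1·2 = -2
  a_9 = 0·-2 + 1·1 + 1·-3 + 1·-1 = -3
  a_10 = 0·-3 + 1·-2 + 1·1 + 1·-3 = -4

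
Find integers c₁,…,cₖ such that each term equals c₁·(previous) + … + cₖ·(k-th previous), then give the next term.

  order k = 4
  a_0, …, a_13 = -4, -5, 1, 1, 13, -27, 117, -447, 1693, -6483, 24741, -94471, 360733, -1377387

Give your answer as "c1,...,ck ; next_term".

-3,3,-1,-2 ; 5259349

  a_4 = -3·1 + 3·1 + -1·-5 + -2·-4 = 13
  a_5 = -3·13 + 3·1 + -1·1 + -2·-5 = -27
  a_6 = -3·-27 + 3·13 + -1·1 + -2·1 = 117
  a_7 = -3·117 + 3·-27 + -1·13 + -2·1 = -447
  a_8 = -3·-447 + 3·117 + -1·-27 + -2·13 = 1693
  a_9 = -3·1693 + 3·-447 + -1·117 + -2·-27 = -6483
  a_10 = -3·-6483 + 3·1693 + -1·-447 + -2·117 = 24741
  a_11 = -3·24741 + 3·-6483 + -1·1693 + -2·-447 = -94471
  a_12 = -3·-94471 + 3·24741 + -1·-6483 + -2·1693 = 360733
  a_13 = -3·360733 + 3·-94471 + -1·24741 + -2·-6483 = -1377387
  a_14 = -3·-1377387 + 3·360733 + -1·-94471 + -2·24741 = 5259349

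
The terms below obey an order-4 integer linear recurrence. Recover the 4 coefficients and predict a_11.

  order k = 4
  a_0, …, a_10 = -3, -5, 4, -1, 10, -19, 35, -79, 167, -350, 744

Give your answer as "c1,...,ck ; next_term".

  a_4 = -2·-1 + 0·4 + -1·-5 + -1·-3 = 10
  a_5 = -2·10 + 0·-1 + -1·4 + -1·-5 = -19
  a_6 = -2·-19 + 0·10 + -1·-1 + -1·4 = 35
  a_7 = -2·35 + 0·-19 + -1·10 + -1·-1 = -79
  a_8 = -2·-79 + 0·35 + -1·-19 + -1·10 = 167
  a_9 = -2·167 + 0·-79 + -1·35 + -1·-19 = -350
  a_10 = -2·-350 + 0·167 + -1·-79 + -1·35 = 744
  a_11 = -2·744 + 0·-350 + -1·167 + -1·-79 = -1576

-2,0,-1,-1 ; -1576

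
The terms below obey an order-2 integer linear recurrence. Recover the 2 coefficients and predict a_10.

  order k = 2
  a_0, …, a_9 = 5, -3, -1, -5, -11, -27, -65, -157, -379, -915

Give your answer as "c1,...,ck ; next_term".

  a_2 = 2·-3 + 1·5 = -1
  a_3 = 2·-1 + 1·-3 = -5
  a_4 = 2·-5 + 1·-1 = -11
  a_5 = 2·-11 + 1·-5 = -27
  a_6 = 2·-27 + 1·-11 = -65
  a_7 = 2·-65 + 1·-27 = -157
  a_8 = 2·-157 + 1·-65 = -379
  a_9 = 2·-379 + 1·-157 = -915
  a_10 = 2·-915 + 1·-379 = -2209

2,1 ; -2209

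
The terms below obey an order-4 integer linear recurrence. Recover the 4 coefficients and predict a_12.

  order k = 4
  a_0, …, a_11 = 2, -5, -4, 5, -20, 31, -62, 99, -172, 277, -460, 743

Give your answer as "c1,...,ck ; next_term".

-1,2,1,-1 ; -1214

  a_4 = -1·5 + 2·-4 + 1·-5 + -1·2 = -20
  a_5 = -1·-20 + 2·5 + 1·-4 + -1·-5 = 31
  a_6 = -1·31 + 2·-20 + 1·5 + -1·-4 = -62
  a_7 = -1·-62 + 2·31 + 1·-20 + -1·5 = 99
  a_8 = -1·99 + 2·-62 + 1·31 + -1·-20 = -172
  a_9 = -1·-172 + 2·99 + 1·-62 + -1·31 = 277
  a_10 = -1·277 + 2·-172 + 1·99 + -1·-62 = -460
  a_11 = -1·-460 + 2·277 + 1·-172 + -1·99 = 743
  a_12 = -1·743 + 2·-460 + 1·277 + -1·-172 = -1214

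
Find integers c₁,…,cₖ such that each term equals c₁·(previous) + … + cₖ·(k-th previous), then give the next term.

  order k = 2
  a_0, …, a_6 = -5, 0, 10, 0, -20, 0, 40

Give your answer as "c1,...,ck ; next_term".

0,-2 ; 0

  a_2 = 0·0 + -2·-5 = 10
  a_3 = 0·10 + -2·0 = 0
  a_4 = 0·0 + -2·10 = -20
  a_5 = 0·-20 + -2·0 = 0
  a_6 = 0·0 + -2·-20 = 40
  a_7 = 0·40 + -2·0 = 0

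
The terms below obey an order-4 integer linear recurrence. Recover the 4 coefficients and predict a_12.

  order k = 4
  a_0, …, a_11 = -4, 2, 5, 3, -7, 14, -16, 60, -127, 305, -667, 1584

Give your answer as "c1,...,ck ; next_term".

  a_4 = -1·3 + 2·5 + -1·2 + 3·-4 = -7
  a_5 = -1·-7 + 2·3 + -1·5 + 3·2 = 14
  a_6 = -1·14 + 2·-7 + -1·3 + 3·5 = -16
  a_7 = -1·-16 + 2·14 + -1·-7 + 3·3 = 60
  a_8 = -1·60 + 2·-16 + -1·14 + 3·-7 = -127
  a_9 = -1·-127 + 2·60 + -1·-16 + 3·14 = 305
  a_10 = -1·305 + 2·-127 + -1·60 + 3·-16 = -667
  a_11 = -1·-667 + 2·305 + -1·-127 + 3·60 = 1584
  a_12 = -1·1584 + 2·-667 + -1·305 + 3·-127 = -3604

-1,2,-1,3 ; -3604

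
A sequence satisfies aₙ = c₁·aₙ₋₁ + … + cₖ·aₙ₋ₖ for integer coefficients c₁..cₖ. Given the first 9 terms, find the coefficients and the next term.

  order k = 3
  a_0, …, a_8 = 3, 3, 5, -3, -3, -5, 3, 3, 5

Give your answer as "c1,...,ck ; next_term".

  a_3 = 0·5 + 0·3 + -1·3 = -3
  a_4 = 0·-3 + 0·5 + -1·3 = -3
  a_5 = 0·-3 + 0·-3 + -1·5 = -5
  a_6 = 0·-5 + 0·-3 + -1·-3 = 3
  a_7 = 0·3 + 0·-5 + -1·-3 = 3
  a_8 = 0·3 + 0·3 + -1·-5 = 5
  a_9 = 0·5 + 0·3 + -1·3 = -3

0,0,-1 ; -3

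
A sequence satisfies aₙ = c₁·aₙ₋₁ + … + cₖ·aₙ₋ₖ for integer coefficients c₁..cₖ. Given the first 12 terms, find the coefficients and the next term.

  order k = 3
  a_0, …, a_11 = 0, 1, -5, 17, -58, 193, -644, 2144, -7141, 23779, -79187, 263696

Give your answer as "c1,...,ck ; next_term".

-3,2,3 ; -878125

  a_3 = -3·-5 + 2·1 + 3·0 = 17
  a_4 = -3·17 + 2·-5 + 3·1 = -58
  a_5 = -3·-58 + 2·17 + 3·-5 = 193
  a_6 = -3·193 + 2·-58 + 3·17 = -644
  a_7 = -3·-644 + 2·193 + 3·-58 = 2144
  a_8 = -3·2144 + 2·-644 + 3·193 = -7141
  a_9 = -3·-7141 + 2·2144 + 3·-644 = 23779
  a_10 = -3·23779 + 2·-7141 + 3·2144 = -79187
  a_11 = -3·-79187 + 2·23779 + 3·-7141 = 263696
  a_12 = -3·263696 + 2·-79187 + 3·23779 = -878125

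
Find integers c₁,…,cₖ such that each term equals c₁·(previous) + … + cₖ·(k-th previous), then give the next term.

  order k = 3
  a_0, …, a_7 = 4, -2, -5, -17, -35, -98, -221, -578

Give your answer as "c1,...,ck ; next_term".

1,4,-1 ; -1364

  a_3 = 1·-5 + 4·-2 + -1·4 = -17
  a_4 = 1·-17 + 4·-5 + -1·-2 = -35
  a_5 = 1·-35 + 4·-17 + -1·-5 = -98
  a_6 = 1·-98 + 4·-35 + -1·-17 = -221
  a_7 = 1·-221 + 4·-98 + -1·-35 = -578
  a_8 = 1·-578 + 4·-221 + -1·-98 = -1364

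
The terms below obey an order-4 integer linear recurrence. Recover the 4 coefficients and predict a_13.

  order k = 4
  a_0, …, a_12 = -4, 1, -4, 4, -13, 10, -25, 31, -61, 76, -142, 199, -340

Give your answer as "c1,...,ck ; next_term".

  a_4 = 0·4 + 1·-4 + -1·1 + 2·-4 = -13
  a_5 = 0·-13 + 1·4 + -1·-4 + 2·1 = 10
  a_6 = 0·10 + 1·-13 + -1·4 + 2·-4 = -25
  a_7 = 0·-25 + 1·10 + -1·-13 + 2·4 = 31
  a_8 = 0·31 + 1·-25 + -1·10 + 2·-13 = -61
  a_9 = 0·-61 + 1·31 + -1·-25 + 2·10 = 76
  a_10 = 0·76 + 1·-61 + -1·31 + 2·-25 = -142
  a_11 = 0·-142 + 1·76 + -1·-61 + 2·31 = 199
  a_12 = 0·199 + 1·-142 + -1·76 + 2·-61 = -340
  a_13 = 0·-340 + 1·199 + -1·-142 + 2·76 = 493

0,1,-1,2 ; 493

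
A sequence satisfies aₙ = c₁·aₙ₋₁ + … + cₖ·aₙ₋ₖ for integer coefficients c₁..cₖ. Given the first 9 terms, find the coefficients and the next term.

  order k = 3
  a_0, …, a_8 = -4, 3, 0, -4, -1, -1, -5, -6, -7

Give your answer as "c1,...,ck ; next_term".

  a_3 = 1·0 + 0·3 + 1·-4 = -4
  a_4 = 1·-4 + 0·0 + 1·3 = -1
  a_5 = 1·-1 + 0·-4 + 1·0 = -1
  a_6 = 1·-1 + 0·-1 + 1·-4 = -5
  a_7 = 1·-5 + 0·-1 + 1·-1 = -6
  a_8 = 1·-6 + 0·-5 + 1·-1 = -7
  a_9 = 1·-7 + 0·-6 + 1·-5 = -12

1,0,1 ; -12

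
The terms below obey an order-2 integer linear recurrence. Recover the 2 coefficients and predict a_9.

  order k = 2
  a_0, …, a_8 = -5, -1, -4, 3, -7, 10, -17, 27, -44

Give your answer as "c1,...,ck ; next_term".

-1,1 ; 71

  a_2 = -1·-1 + 1·-5 = -4
  a_3 = -1·-4 + 1·-1 = 3
  a_4 = -1·3 + 1·-4 = -7
  a_5 = -1·-7 + 1·3 = 10
  a_6 = -1·10 + 1·-7 = -17
  a_7 = -1·-17 + 1·10 = 27
  a_8 = -1·27 + 1·-17 = -44
  a_9 = -1·-44 + 1·27 = 71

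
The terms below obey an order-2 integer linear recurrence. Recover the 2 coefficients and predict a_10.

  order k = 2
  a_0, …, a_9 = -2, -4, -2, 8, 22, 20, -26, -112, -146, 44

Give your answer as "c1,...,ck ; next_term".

  a_2 = 2·-4 + -3·-2 = -2
  a_3 = 2·-2 + -3·-4 = 8
  a_4 = 2·8 + -3·-2 = 22
  a_5 = 2·22 + -3·8 = 20
  a_6 = 2·20 + -3·22 = -26
  a_7 = 2·-26 + -3·20 = -112
  a_8 = 2·-112 + -3·-26 = -146
  a_9 = 2·-146 + -3·-112 = 44
  a_10 = 2·44 + -3·-146 = 526

2,-3 ; 526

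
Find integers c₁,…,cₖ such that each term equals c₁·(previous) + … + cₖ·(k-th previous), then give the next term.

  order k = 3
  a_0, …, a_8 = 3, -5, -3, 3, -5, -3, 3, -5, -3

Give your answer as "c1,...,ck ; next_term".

  a_3 = 0·-3 + 0·-5 + 1·3 = 3
  a_4 = 0·3 + 0·-3 + 1·-5 = -5
  a_5 = 0·-5 + 0·3 + 1·-3 = -3
  a_6 = 0·-3 + 0·-5 + 1·3 = 3
  a_7 = 0·3 + 0·-3 + 1·-5 = -5
  a_8 = 0·-5 + 0·3 + 1·-3 = -3
  a_9 = 0·-3 + 0·-5 + 1·3 = 3

0,0,1 ; 3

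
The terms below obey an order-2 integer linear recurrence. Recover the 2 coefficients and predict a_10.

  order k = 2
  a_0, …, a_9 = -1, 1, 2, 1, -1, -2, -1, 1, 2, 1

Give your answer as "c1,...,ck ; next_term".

1,-1 ; -1

  a_2 = 1·1 + -1·-1 = 2
  a_3 = 1·2 + -1·1 = 1
  a_4 = 1·1 + -1·2 = -1
  a_5 = 1·-1 + -1·1 = -2
  a_6 = 1·-2 + -1·-1 = -1
  a_7 = 1·-1 + -1·-2 = 1
  a_8 = 1·1 + -1·-1 = 2
  a_9 = 1·2 + -1·1 = 1
  a_10 = 1·1 + -1·2 = -1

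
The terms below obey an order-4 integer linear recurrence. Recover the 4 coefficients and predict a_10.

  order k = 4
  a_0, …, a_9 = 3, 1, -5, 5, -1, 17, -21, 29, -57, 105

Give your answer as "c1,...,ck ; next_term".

0,1,-2,2 ; -157

  a_4 = 0·5 + 1·-5 + -2·1 + 2·3 = -1
  a_5 = 0·-1 + 1·5 + -2·-5 + 2·1 = 17
  a_6 = 0·17 + 1·-1 + -2·5 + 2·-5 = -21
  a_7 = 0·-21 + 1·17 + -2·-1 + 2·5 = 29
  a_8 = 0·29 + 1·-21 + -2·17 + 2·-1 = -57
  a_9 = 0·-57 + 1·29 + -2·-21 + 2·17 = 105
  a_10 = 0·105 + 1·-57 + -2·29 + 2·-21 = -157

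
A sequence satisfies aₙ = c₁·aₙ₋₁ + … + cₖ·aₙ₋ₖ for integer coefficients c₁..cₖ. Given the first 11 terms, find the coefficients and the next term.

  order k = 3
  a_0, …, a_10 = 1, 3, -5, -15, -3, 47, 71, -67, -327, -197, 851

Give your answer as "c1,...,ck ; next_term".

  a_3 = 1·-5 + -3·3 + -1·1 = -15
  a_4 = 1·-15 + -3·-5 + -1·3 = -3
  a_5 = 1·-3 + -3·-15 + -1·-5 = 47
  a_6 = 1·47 + -3·-3 + -1·-15 = 71
  a_7 = 1·71 + -3·47 + -1·-3 = -67
  a_8 = 1·-67 + -3·71 + -1·47 = -327
  a_9 = 1·-327 + -3·-67 + -1·71 = -197
  a_10 = 1·-197 + -3·-327 + -1·-67 = 851
  a_11 = 1·851 + -3·-197 + -1·-327 = 1769

1,-3,-1 ; 1769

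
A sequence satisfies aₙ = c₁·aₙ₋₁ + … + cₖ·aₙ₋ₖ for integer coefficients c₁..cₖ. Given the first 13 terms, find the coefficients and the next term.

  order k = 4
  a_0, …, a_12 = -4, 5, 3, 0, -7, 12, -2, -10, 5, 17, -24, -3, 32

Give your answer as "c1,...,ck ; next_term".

-1,-1,0,1 ; -12

  a_4 = -1·0 + -1·3 + 0·5 + 1·-4 = -7
  a_5 = -1·-7 + -1·0 + 0·3 + 1·5 = 12
  a_6 = -1·12 + -1·-7 + 0·0 + 1·3 = -2
  a_7 = -1·-2 + -1·12 + 0·-7 + 1·0 = -10
  a_8 = -1·-10 + -1·-2 + 0·12 + 1·-7 = 5
  a_9 = -1·5 + -1·-10 + 0·-2 + 1·12 = 17
  a_10 = -1·17 + -1·5 + 0·-10 + 1·-2 = -24
  a_11 = -1·-24 + -1·17 + 0·5 + 1·-10 = -3
  a_12 = -1·-3 + -1·-24 + 0·17 + 1·5 = 32
  a_13 = -1·32 + -1·-3 + 0·-24 + 1·17 = -12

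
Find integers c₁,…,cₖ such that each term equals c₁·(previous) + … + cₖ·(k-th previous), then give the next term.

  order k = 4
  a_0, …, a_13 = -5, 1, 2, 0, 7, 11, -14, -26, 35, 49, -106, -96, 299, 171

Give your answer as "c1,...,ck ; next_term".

  a_4 = 1·0 + -3·2 + 3·1 + -2·-5 = 7
  a_5 = 1·7 + -3·0 + 3·2 + -2·1 = 11
  a_6 = 1·11 + -3·7 + 3·0 + -2·2 = -14
  a_7 = 1·-14 + -3·11 + 3·7 + -2·0 = -26
  a_8 = 1·-26 + -3·-14 + 3·11 + -2·7 = 35
  a_9 = 1·35 + -3·-26 + 3·-14 + -2·11 = 49
  a_10 = 1·49 + -3·35 + 3·-26 + -2·-14 = -106
  a_11 = 1·-106 + -3·49 + 3·35 + -2·-26 = -96
  a_12 = 1·-96 + -3·-106 + 3·49 + -2·35 = 299
  a_13 = 1·299 + -3·-96 + 3·-106 + -2·49 = 171
  a_14 = 1·171 + -3·299 + 3·-96 + -2·-106 = -802

1,-3,3,-2 ; -802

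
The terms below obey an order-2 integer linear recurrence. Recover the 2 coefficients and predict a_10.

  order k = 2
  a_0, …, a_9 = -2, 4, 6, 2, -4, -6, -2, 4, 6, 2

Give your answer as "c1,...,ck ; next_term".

  a_2 = 1·4 + -1·-2 = 6
  a_3 = 1·6 + -1·4 = 2
  a_4 = 1·2 + -1·6 = -4
  a_5 = 1·-4 + -1·2 = -6
  a_6 = 1·-6 + -1·-4 = -2
  a_7 = 1·-2 + -1·-6 = 4
  a_8 = 1·4 + -1·-2 = 6
  a_9 = 1·6 + -1·4 = 2
  a_10 = 1·2 + -1·6 = -4

1,-1 ; -4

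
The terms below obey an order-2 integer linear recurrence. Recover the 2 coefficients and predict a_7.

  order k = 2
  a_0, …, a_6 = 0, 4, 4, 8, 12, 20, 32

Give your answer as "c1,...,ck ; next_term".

  a_2 = 1·4 + 1·0 = 4
  a_3 = 1·4 + 1·4 = 8
  a_4 = 1·8 + 1·4 = 12
  a_5 = 1·12 + 1·8 = 20
  a_6 = 1·20 + 1·12 = 32
  a_7 = 1·32 + 1·20 = 52

1,1 ; 52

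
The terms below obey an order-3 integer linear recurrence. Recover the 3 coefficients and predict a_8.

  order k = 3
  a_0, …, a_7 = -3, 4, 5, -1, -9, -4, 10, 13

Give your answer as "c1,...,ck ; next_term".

  a_3 = 0·5 + -1·4 + -1·-3 = -1
  a_4 = 0·-1 + -1·5 + -1·4 = -9
  a_5 = 0·-9 + -1·-1 + -1·5 = -4
  a_6 = 0·-4 + -1·-9 + -1·-1 = 10
  a_7 = 0·10 + -1·-4 + -1·-9 = 13
  a_8 = 0·13 + -1·10 + -1·-4 = -6

0,-1,-1 ; -6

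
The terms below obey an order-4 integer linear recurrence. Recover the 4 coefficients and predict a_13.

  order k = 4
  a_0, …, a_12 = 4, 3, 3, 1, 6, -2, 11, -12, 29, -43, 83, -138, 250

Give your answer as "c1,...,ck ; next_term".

-1,1,0,1 ; -431

  a_4 = -1·1 + 1·3 + 0·3 + 1·4 = 6
  a_5 = -1·6 + 1·1 + 0·3 + 1·3 = -2
  a_6 = -1·-2 + 1·6 + 0·1 + 1·3 = 11
  a_7 = -1·11 + 1·-2 + 0·6 + 1·1 = -12
  a_8 = -1·-12 + 1·11 + 0·-2 + 1·6 = 29
  a_9 = -1·29 + 1·-12 + 0·11 + 1·-2 = -43
  a_10 = -1·-43 + 1·29 + 0·-12 + 1·11 = 83
  a_11 = -1·83 + 1·-43 + 0·29 + 1·-12 = -138
  a_12 = -1·-138 + 1·83 + 0·-43 + 1·29 = 250
  a_13 = -1·250 + 1·-138 + 0·83 + 1·-43 = -431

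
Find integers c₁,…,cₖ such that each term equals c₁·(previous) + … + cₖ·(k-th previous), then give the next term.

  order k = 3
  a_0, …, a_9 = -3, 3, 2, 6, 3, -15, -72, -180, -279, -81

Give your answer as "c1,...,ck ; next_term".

3,-3,-3 ; 1134

  a_3 = 3·2 + -3·3 + -3·-3 = 6
  a_4 = 3·6 + -3·2 + -3·3 = 3
  a_5 = 3·3 + -3·6 + -3·2 = -15
  a_6 = 3·-15 + -3·3 + -3·6 = -72
  a_7 = 3·-72 + -3·-15 + -3·3 = -180
  a_8 = 3·-180 + -3·-72 + -3·-15 = -279
  a_9 = 3·-279 + -3·-180 + -3·-72 = -81
  a_10 = 3·-81 + -3·-279 + -3·-180 = 1134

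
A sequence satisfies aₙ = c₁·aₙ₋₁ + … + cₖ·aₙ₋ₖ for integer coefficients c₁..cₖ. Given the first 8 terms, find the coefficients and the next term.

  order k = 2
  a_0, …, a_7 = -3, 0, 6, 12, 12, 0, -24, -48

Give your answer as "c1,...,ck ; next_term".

2,-2 ; -48

  a_2 = 2·0 + -2·-3 = 6
  a_3 = 2·6 + -2·0 = 12
  a_4 = 2·12 + -2·6 = 12
  a_5 = 2·12 + -2·12 = 0
  a_6 = 2·0 + -2·12 = -24
  a_7 = 2·-24 + -2·0 = -48
  a_8 = 2·-48 + -2·-24 = -48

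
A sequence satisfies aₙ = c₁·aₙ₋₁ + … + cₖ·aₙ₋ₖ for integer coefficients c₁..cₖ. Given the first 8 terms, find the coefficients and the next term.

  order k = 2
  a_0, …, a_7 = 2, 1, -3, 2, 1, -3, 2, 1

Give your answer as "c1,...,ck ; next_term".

-1,-1 ; -3

  a_2 = -1·1 + -1·2 = -3
  a_3 = -1·-3 + -1·1 = 2
  a_4 = -1·2 + -1·-3 = 1
  a_5 = -1·1 + -1·2 = -3
  a_6 = -1·-3 + -1·1 = 2
  a_7 = -1·2 + -1·-3 = 1
  a_8 = -1·1 + -1·2 = -3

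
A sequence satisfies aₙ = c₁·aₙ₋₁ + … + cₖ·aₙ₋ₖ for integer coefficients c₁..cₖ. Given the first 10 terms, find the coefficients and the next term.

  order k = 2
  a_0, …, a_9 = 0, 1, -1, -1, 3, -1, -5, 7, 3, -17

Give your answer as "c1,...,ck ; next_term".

  a_2 = -1·1 + -2·0 = -1
  a_3 = -1·-1 + -2·1 = -1
  a_4 = -1·-1 + -2·-1 = 3
  a_5 = -1·3 + -2·-1 = -1
  a_6 = -1·-1 + -2·3 = -5
  a_7 = -1·-5 + -2·-1 = 7
  a_8 = -1·7 + -2·-5 = 3
  a_9 = -1·3 + -2·7 = -17
  a_10 = -1·-17 + -2·3 = 11

-1,-2 ; 11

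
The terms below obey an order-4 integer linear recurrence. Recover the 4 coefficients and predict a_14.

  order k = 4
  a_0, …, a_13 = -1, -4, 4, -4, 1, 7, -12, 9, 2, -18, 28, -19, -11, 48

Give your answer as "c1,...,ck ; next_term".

-1,-1,0,-1 ; -65

  a_4 = -1·-4 + -1·4 + 0·-4 + -1·-1 = 1
  a_5 = -1·1 + -1·-4 + 0·4 + -1·-4 = 7
  a_6 = -1·7 + -1·1 + 0·-4 + -1·4 = -12
  a_7 = -1·-12 + -1·7 + 0·1 + -1·-4 = 9
  a_8 = -1·9 + -1·-12 + 0·7 + -1·1 = 2
  a_9 = -1·2 + -1·9 + 0·-12 + -1·7 = -18
  a_10 = -1·-18 + -1·2 + 0·9 + -1·-12 = 28
  a_11 = -1·28 + -1·-18 + 0·2 + -1·9 = -19
  a_12 = -1·-19 + -1·28 + 0·-18 + -1·2 = -11
  a_13 = -1·-11 + -1·-19 + 0·28 + -1·-18 = 48
  a_14 = -1·48 + -1·-11 + 0·-19 + -1·28 = -65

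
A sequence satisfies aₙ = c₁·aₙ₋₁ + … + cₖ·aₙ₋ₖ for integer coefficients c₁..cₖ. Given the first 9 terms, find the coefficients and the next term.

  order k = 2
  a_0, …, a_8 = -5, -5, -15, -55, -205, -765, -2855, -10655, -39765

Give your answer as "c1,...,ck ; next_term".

4,-1 ; -148405

  a_2 = 4·-5 + -1·-5 = -15
  a_3 = 4·-15 + -1·-5 = -55
  a_4 = 4·-55 + -1·-15 = -205
  a_5 = 4·-205 + -1·-55 = -765
  a_6 = 4·-765 + -1·-205 = -2855
  a_7 = 4·-2855 + -1·-765 = -10655
  a_8 = 4·-10655 + -1·-2855 = -39765
  a_9 = 4·-39765 + -1·-10655 = -148405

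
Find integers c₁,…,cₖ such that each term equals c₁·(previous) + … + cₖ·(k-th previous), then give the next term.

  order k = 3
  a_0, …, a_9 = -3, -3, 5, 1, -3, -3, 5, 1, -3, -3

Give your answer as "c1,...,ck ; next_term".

-1,-1,-1 ; 5

  a_3 = -1·5 + -1·-3 + -1·-3 = 1
  a_4 = -1·1 + -1·5 + -1·-3 = -3
  a_5 = -1·-3 + -1·1 + -1·5 = -3
  a_6 = -1·-3 + -1·-3 + -1·1 = 5
  a_7 = -1·5 + -1·-3 + -1·-3 = 1
  a_8 = -1·1 + -1·5 + -1·-3 = -3
  a_9 = -1·-3 + -1·1 + -1·5 = -3
  a_10 = -1·-3 + -1·-3 + -1·1 = 5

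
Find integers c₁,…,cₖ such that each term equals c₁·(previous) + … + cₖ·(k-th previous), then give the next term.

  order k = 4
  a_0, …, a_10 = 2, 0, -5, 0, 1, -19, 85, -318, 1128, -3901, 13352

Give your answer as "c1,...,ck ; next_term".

-4,-1,3,-2 ; -45487

  a_4 = -4·0 + -1·-5 + 3·0 + -2·2 = 1
  a_5 = -4·1 + -1·0 + 3·-5 + -2·0 = -19
  a_6 = -4·-19 + -1·1 + 3·0 + -2·-5 = 85
  a_7 = -4·85 + -1·-19 + 3·1 + -2·0 = -318
  a_8 = -4·-318 + -1·85 + 3·-19 + -2·1 = 1128
  a_9 = -4·1128 + -1·-318 + 3·85 + -2·-19 = -3901
  a_10 = -4·-3901 + -1·1128 + 3·-318 + -2·85 = 13352
  a_11 = -4·13352 + -1·-3901 + 3·1128 + -2·-318 = -45487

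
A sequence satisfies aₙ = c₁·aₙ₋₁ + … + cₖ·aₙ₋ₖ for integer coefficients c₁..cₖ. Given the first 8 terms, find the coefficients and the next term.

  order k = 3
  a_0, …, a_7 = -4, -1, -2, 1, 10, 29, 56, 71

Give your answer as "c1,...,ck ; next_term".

3,-3,-1 ; 16

  a_3 = 3·-2 + -3·-1 + -1·-4 = 1
  a_4 = 3·1 + -3·-2 + -1·-1 = 10
  a_5 = 3·10 + -3·1 + -1·-2 = 29
  a_6 = 3·29 + -3·10 + -1·1 = 56
  a_7 = 3·56 + -3·29 + -1·10 = 71
  a_8 = 3·71 + -3·56 + -1·29 = 16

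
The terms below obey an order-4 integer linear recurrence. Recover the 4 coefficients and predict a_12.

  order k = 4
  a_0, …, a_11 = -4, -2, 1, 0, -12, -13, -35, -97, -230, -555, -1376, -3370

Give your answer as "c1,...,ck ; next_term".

1,2,3,2 ; -8247

  a_4 = 1·0 + 2·1 + 3·-2 + 2·-4 = -12
  a_5 = 1·-12 + 2·0 + 3·1 + 2·-2 = -13
  a_6 = 1·-13 + 2·-12 + 3·0 + 2·1 = -35
  a_7 = 1·-35 + 2·-13 + 3·-12 + 2·0 = -97
  a_8 = 1·-97 + 2·-35 + 3·-13 + 2·-12 = -230
  a_9 = 1·-230 + 2·-97 + 3·-35 + 2·-13 = -555
  a_10 = 1·-555 + 2·-230 + 3·-97 + 2·-35 = -1376
  a_11 = 1·-1376 + 2·-555 + 3·-230 + 2·-97 = -3370
  a_12 = 1·-3370 + 2·-1376 + 3·-555 + 2·-230 = -8247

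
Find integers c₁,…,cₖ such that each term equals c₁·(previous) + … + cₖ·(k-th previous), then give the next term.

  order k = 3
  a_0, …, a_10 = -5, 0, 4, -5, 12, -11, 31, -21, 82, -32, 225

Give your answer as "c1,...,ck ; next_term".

  a_3 = 0·4 + 3·0 + 1·-5 = -5
  a_4 = 0·-5 + 3·4 + 1·0 = 12
  a_5 = 0·12 + 3·-5 + 1·4 = -11
  a_6 = 0·-11 + 3·12 + 1·-5 = 31
  a_7 = 0·31 + 3·-11 + 1·12 = -21
  a_8 = 0·-21 + 3·31 + 1·-11 = 82
  a_9 = 0·82 + 3·-21 + 1·31 = -32
  a_10 = 0·-32 + 3·82 + 1·-21 = 225
  a_11 = 0·225 + 3·-32 + 1·82 = -14

0,3,1 ; -14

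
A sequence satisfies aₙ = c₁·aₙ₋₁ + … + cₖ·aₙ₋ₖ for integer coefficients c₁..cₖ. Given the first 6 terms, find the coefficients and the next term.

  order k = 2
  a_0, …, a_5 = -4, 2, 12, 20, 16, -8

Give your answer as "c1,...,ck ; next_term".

2,-2 ; -48

  a_2 = 2·2 + -2·-4 = 12
  a_3 = 2·12 + -2·2 = 20
  a_4 = 2·20 + -2·12 = 16
  a_5 = 2·16 + -2·20 = -8
  a_6 = 2·-8 + -2·16 = -48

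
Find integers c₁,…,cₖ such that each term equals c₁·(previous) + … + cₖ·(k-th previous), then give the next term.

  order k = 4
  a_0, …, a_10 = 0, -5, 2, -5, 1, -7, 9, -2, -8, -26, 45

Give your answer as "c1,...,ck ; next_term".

  a_4 = 0·-5 + -2·2 + -1·-5 + 3·0 = 1
  a_5 = 0·1 + -2·-5 + -1·2 + 3·-5 = -7
  a_6 = 0·-7 + -2·1 + -1·-5 + 3·2 = 9
  a_7 = 0·9 + -2·-7 + -1·1 + 3·-5 = -2
  a_8 = 0·-2 + -2·9 + -1·-7 + 3·1 = -8
  a_9 = 0·-8 + -2·-2 + -1·9 + 3·-7 = -26
  a_10 = 0·-26 + -2·-8 + -1·-2 + 3·9 = 45
  a_11 = 0·45 + -2·-26 + -1·-8 + 3·-2 = 54

0,-2,-1,3 ; 54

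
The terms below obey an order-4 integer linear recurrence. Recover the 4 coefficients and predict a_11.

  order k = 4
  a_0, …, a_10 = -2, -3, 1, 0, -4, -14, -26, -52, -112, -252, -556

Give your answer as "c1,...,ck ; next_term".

  a_4 = 2·0 + 0·1 + 0·-3 + 2·-2 = -4
  a_5 = 2·-4 + 0·0 + 0·1 + 2·-3 = -14
  a_6 = 2·-14 + 0·-4 + 0·0 + 2·1 = -26
  a_7 = 2·-26 + 0·-14 + 0·-4 + 2·0 = -52
  a_8 = 2·-52 + 0·-26 + 0·-14 + 2·-4 = -112
  a_9 = 2·-112 + 0·-52 + 0·-26 + 2·-14 = -252
  a_10 = 2·-252 + 0·-112 + 0·-52 + 2·-26 = -556
  a_11 = 2·-556 + 0·-252 + 0·-112 + 2·-52 = -1216

2,0,0,2 ; -1216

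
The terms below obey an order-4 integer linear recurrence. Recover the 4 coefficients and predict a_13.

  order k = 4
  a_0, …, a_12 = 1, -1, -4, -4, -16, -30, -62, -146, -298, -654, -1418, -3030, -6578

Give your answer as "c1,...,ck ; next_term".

1,2,2,-2 ; -14166

  a_4 = 1·-4 + 2·-4 + 2·-1 + -2·1 = -16
  a_5 = 1·-16 + 2·-4 + 2·-4 + -2·-1 = -30
  a_6 = 1·-30 + 2·-16 + 2·-4 + -2·-4 = -62
  a_7 = 1·-62 + 2·-30 + 2·-16 + -2·-4 = -146
  a_8 = 1·-146 + 2·-62 + 2·-30 + -2·-16 = -298
  a_9 = 1·-298 + 2·-146 + 2·-62 + -2·-30 = -654
  a_10 = 1·-654 + 2·-298 + 2·-146 + -2·-62 = -1418
  a_11 = 1·-1418 + 2·-654 + 2·-298 + -2·-146 = -3030
  a_12 = 1·-3030 + 2·-1418 + 2·-654 + -2·-298 = -6578
  a_13 = 1·-6578 + 2·-3030 + 2·-1418 + -2·-654 = -14166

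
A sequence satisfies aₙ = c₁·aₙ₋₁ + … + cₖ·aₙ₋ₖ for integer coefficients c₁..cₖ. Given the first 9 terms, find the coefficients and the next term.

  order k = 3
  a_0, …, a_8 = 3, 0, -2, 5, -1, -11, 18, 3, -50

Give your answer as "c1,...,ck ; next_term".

-1,-2,1 ; 62

  a_3 = -1·-2 + -2·0 + 1·3 = 5
  a_4 = -1·5 + -2·-2 + 1·0 = -1
  a_5 = -1·-1 + -2·5 + 1·-2 = -11
  a_6 = -1·-11 + -2·-1 + 1·5 = 18
  a_7 = -1·18 + -2·-11 + 1·-1 = 3
  a_8 = -1·3 + -2·18 + 1·-11 = -50
  a_9 = -1·-50 + -2·3 + 1·18 = 62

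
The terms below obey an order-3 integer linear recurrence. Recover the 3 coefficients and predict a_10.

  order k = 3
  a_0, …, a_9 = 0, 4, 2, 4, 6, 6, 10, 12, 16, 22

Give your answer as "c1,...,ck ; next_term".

  a_3 = 0·2 + 1·4 + 1·0 = 4
  a_4 = 0·4 + 1·2 + 1·4 = 6
  a_5 = 0·6 + 1·4 + 1·2 = 6
  a_6 = 0·6 + 1·6 + 1·4 = 10
  a_7 = 0·10 + 1·6 + 1·6 = 12
  a_8 = 0·12 + 1·10 + 1·6 = 16
  a_9 = 0·16 + 1·12 + 1·10 = 22
  a_10 = 0·22 + 1·16 + 1·12 = 28

0,1,1 ; 28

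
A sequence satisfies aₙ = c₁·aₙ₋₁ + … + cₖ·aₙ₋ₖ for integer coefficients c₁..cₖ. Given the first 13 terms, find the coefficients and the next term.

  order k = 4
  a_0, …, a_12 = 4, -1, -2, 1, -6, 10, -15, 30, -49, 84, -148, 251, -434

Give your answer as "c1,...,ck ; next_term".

  a_4 = -1·1 + 1·-2 + -1·-1 + -1·4 = -6
  a_5 = -1·-6 + 1·1 + -1·-2 + -1·-1 = 10
  a_6 = -1·10 + 1·-6 + -1·1 + -1·-2 = -15
  a_7 = -1·-15 + 1·10 + -1·-6 + -1·1 = 30
  a_8 = -1·30 + 1·-15 + -1·10 + -1·-6 = -49
  a_9 = -1·-49 + 1·30 + -1·-15 + -1·10 = 84
  a_10 = -1·84 + 1·-49 + -1·30 + -1·-15 = -148
  a_11 = -1·-148 + 1·84 + -1·-49 + -1·30 = 251
  a_12 = -1·251 + 1·-148 + -1·84 + -1·-49 = -434
  a_13 = -1·-434 + 1·251 + -1·-148 + -1·84 = 749

-1,1,-1,-1 ; 749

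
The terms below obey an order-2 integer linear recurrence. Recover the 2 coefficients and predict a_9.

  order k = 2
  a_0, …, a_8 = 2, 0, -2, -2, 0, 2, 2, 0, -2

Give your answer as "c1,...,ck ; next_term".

1,-1 ; -2

  a_2 = 1·0 + -1·2 = -2
  a_3 = 1·-2 + -1·0 = -2
  a_4 = 1·-2 + -1·-2 = 0
  a_5 = 1·0 + -1·-2 = 2
  a_6 = 1·2 + -1·0 = 2
  a_7 = 1·2 + -1·2 = 0
  a_8 = 1·0 + -1·2 = -2
  a_9 = 1·-2 + -1·0 = -2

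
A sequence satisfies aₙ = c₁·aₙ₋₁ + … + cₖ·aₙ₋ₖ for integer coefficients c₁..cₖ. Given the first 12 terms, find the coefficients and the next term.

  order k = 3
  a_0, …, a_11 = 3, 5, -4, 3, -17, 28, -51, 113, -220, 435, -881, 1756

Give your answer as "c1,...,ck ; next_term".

  a_3 = -1·-4 + 1·5 + -2·3 = 3
  a_4 = -1·3 + 1·-4 + -2·5 = -17
  a_5 = -1·-17 + 1·3 + -2·-4 = 28
  a_6 = -1·28 + 1·-17 + -2·3 = -51
  a_7 = -1·-51 + 1·28 + -2·-17 = 113
  a_8 = -1·113 + 1·-51 + -2·28 = -220
  a_9 = -1·-220 + 1·113 + -2·-51 = 435
  a_10 = -1·435 + 1·-220 + -2·113 = -881
  a_11 = -1·-881 + 1·435 + -2·-220 = 1756
  a_12 = -1·1756 + 1·-881 + -2·435 = -3507

-1,1,-2 ; -3507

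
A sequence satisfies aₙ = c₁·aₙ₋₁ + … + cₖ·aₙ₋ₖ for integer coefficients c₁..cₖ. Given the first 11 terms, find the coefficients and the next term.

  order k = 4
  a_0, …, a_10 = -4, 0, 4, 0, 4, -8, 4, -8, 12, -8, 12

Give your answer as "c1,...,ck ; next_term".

-1,0,-1,-1 ; -16

  a_4 = -1·0 + 0·4 + -1·0 + -1·-4 = 4
  a_5 = -1·4 + 0·0 + -1·4 + -1·0 = -8
  a_6 = -1·-8 + 0·4 + -1·0 + -1·4 = 4
  a_7 = -1·4 + 0·-8 + -1·4 + -1·0 = -8
  a_8 = -1·-8 + 0·4 + -1·-8 + -1·4 = 12
  a_9 = -1·12 + 0·-8 + -1·4 + -1·-8 = -8
  a_10 = -1·-8 + 0·12 + -1·-8 + -1·4 = 12
  a_11 = -1·12 + 0·-8 + -1·12 + -1·-8 = -16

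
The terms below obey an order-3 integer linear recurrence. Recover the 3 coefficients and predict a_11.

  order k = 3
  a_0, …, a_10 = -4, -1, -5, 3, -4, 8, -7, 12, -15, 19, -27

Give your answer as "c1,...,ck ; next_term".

0,1,-1 ; 34

  a_3 = 0·-5 + 1·-1 + -1·-4 = 3
  a_4 = 0·3 + 1·-5 + -1·-1 = -4
  a_5 = 0·-4 + 1·3 + -1·-5 = 8
  a_6 = 0·8 + 1·-4 + -1·3 = -7
  a_7 = 0·-7 + 1·8 + -1·-4 = 12
  a_8 = 0·12 + 1·-7 + -1·8 = -15
  a_9 = 0·-15 + 1·12 + -1·-7 = 19
  a_10 = 0·19 + 1·-15 + -1·12 = -27
  a_11 = 0·-27 + 1·19 + -1·-15 = 34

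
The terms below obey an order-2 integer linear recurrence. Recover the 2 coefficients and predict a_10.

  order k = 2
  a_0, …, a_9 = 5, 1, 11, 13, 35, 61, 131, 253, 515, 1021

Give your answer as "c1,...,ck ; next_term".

  a_2 = 1·1 + 2·5 = 11
  a_3 = 1·11 + 2·1 = 13
  a_4 = 1·13 + 2·11 = 35
  a_5 = 1·35 + 2·13 = 61
  a_6 = 1·61 + 2·35 = 131
  a_7 = 1·131 + 2·61 = 253
  a_8 = 1·253 + 2·131 = 515
  a_9 = 1·515 + 2·253 = 1021
  a_10 = 1·1021 + 2·515 = 2051

1,2 ; 2051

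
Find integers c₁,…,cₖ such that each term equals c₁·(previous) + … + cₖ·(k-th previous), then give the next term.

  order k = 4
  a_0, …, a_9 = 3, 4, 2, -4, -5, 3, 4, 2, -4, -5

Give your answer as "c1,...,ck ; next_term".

-1,-1,-1,-1 ; 3

  a_4 = -1·-4 + -1·2 + -1·4 + -1·3 = -5
  a_5 = -1·-5 + -1·-4 + -1·2 + -1·4 = 3
  a_6 = -1·3 + -1·-5 + -1·-4 + -1·2 = 4
  a_7 = -1·4 + -1·3 + -1·-5 + -1·-4 = 2
  a_8 = -1·2 + -1·4 + -1·3 + -1·-5 = -4
  a_9 = -1·-4 + -1·2 + -1·4 + -1·3 = -5
  a_10 = -1·-5 + -1·-4 + -1·2 + -1·4 = 3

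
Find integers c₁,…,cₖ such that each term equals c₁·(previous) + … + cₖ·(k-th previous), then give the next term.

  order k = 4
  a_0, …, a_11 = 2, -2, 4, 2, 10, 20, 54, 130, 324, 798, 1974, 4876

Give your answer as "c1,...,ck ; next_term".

  a_4 = 2·2 + 1·4 + 0·-2 + 1·2 = 10
  a_5 = 2·10 + 1·2 + 0·4 + 1·-2 = 20
  a_6 = 2·20 + 1·10 + 0·2 + 1·4 = 54
  a_7 = 2·54 + 1·20 + 0·10 + 1·2 = 130
  a_8 = 2·130 + 1·54 + 0·20 + 1·10 = 324
  a_9 = 2·324 + 1·130 + 0·54 + 1·20 = 798
  a_10 = 2·798 + 1·324 + 0·130 + 1·54 = 1974
  a_11 = 2·1974 + 1·798 + 0·324 + 1·130 = 4876
  a_12 = 2·4876 + 1·1974 + 0·798 + 1·324 = 12050

2,1,0,1 ; 12050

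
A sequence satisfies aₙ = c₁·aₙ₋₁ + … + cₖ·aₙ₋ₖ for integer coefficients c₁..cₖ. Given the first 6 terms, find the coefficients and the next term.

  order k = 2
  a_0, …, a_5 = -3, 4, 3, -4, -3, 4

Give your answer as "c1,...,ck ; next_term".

  a_2 = 0·4 + -1·-3 = 3
  a_3 = 0·3 + -1·4 = -4
  a_4 = 0·-4 + -1·3 = -3
  a_5 = 0·-3 + -1·-4 = 4
  a_6 = 0·4 + -1·-3 = 3

0,-1 ; 3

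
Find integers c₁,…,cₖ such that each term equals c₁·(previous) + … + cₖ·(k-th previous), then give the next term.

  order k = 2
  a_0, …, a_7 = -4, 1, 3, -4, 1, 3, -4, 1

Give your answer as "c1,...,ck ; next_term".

-1,-1 ; 3

  a_2 = -1·1 + -1·-4 = 3
  a_3 = -1·3 + -1·1 = -4
  a_4 = -1·-4 + -1·3 = 1
  a_5 = -1·1 + -1·-4 = 3
  a_6 = -1·3 + -1·1 = -4
  a_7 = -1·-4 + -1·3 = 1
  a_8 = -1·1 + -1·-4 = 3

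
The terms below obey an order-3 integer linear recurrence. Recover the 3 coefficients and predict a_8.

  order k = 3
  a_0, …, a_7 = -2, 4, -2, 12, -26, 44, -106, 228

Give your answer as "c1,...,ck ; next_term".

  a_3 = -1·-2 + 1·4 + -3·-2 = 12
  a_4 = -1·12 + 1·-2 + -3·4 = -26
  a_5 = -1·-26 + 1·12 + -3·-2 = 44
  a_6 = -1·44 + 1·-26 + -3·12 = -106
  a_7 = -1·-106 + 1·44 + -3·-26 = 228
  a_8 = -1·228 + 1·-106 + -3·44 = -466

-1,1,-3 ; -466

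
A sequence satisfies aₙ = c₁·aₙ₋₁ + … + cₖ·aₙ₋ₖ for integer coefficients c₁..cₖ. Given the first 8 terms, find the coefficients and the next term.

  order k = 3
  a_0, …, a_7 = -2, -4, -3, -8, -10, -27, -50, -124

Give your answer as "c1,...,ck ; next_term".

2,2,-3 ; -267

  a_3 = 2·-3 + 2·-4 + -3·-2 = -8
  a_4 = 2·-8 + 2·-3 + -3·-4 = -10
  a_5 = 2·-10 + 2·-8 + -3·-3 = -27
  a_6 = 2·-27 + 2·-10 + -3·-8 = -50
  a_7 = 2·-50 + 2·-27 + -3·-10 = -124
  a_8 = 2·-124 + 2·-50 + -3·-27 = -267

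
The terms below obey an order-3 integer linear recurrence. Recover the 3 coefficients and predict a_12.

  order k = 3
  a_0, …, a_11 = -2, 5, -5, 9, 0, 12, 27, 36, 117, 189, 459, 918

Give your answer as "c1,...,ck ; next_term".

  a_3 = 0·-5 + 3·5 + 3·-2 = 9
  a_4 = 0·9 + 3·-5 + 3·5 = 0
  a_5 = 0·0 + 3·9 + 3·-5 = 12
  a_6 = 0·12 + 3·0 + 3·9 = 27
  a_7 = 0·27 + 3·12 + 3·0 = 36
  a_8 = 0·36 + 3·27 + 3·12 = 117
  a_9 = 0·117 + 3·36 + 3·27 = 189
  a_10 = 0·189 + 3·117 + 3·36 = 459
  a_11 = 0·459 + 3·189 + 3·117 = 918
  a_12 = 0·918 + 3·459 + 3·189 = 1944

0,3,3 ; 1944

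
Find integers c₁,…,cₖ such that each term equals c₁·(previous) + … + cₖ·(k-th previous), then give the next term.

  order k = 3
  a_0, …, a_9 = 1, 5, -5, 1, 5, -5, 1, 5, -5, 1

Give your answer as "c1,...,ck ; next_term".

0,0,1 ; 5

  a_3 = 0·-5 + 0·5 + 1·1 = 1
  a_4 = 0·1 + 0·-5 + 1·5 = 5
  a_5 = 0·5 + 0·1 + 1·-5 = -5
  a_6 = 0·-5 + 0·5 + 1·1 = 1
  a_7 = 0·1 + 0·-5 + 1·5 = 5
  a_8 = 0·5 + 0·1 + 1·-5 = -5
  a_9 = 0·-5 + 0·5 + 1·1 = 1
  a_10 = 0·1 + 0·-5 + 1·5 = 5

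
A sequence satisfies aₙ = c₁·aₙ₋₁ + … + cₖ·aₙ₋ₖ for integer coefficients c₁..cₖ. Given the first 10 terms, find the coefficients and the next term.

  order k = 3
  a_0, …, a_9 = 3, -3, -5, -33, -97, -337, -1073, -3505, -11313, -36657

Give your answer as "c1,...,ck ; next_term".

  a_3 = 3·-5 + 2·-3 + -4·3 = -33
  a_4 = 3·-33 + 2·-5 + -4·-3 = -97
  a_5 = 3·-97 + 2·-33 + -4·-5 = -337
  a_6 = 3·-337 + 2·-97 + -4·-33 = -1073
  a_7 = 3·-1073 + 2·-337 + -4·-97 = -3505
  a_8 = 3·-3505 + 2·-1073 + -4·-337 = -11313
  a_9 = 3·-11313 + 2·-3505 + -4·-1073 = -36657
  a_10 = 3·-36657 + 2·-11313 + -4·-3505 = -118577

3,2,-4 ; -118577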